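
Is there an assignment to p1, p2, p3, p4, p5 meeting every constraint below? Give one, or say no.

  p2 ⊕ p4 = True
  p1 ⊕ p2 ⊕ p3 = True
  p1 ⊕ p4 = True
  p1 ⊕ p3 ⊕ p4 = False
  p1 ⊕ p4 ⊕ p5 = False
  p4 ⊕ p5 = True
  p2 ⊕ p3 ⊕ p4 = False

p1=T, p2=T, p3=T, p4=F, p5=T

p2 ⊕ p4 = T ⊕ F = True ✓
p1 ⊕ p2 ⊕ p3 = T ⊕ T ⊕ T = True ✓
p1 ⊕ p4 = T ⊕ F = True ✓
p1 ⊕ p3 ⊕ p4 = T ⊕ T ⊕ F = False ✓
p1 ⊕ p4 ⊕ p5 = T ⊕ F ⊕ T = False ✓
p4 ⊕ p5 = F ⊕ T = True ✓
p2 ⊕ p3 ⊕ p4 = T ⊕ T ⊕ F = False ✓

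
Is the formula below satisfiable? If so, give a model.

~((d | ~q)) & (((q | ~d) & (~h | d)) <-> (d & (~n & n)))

n=T, d=F, q=T, h=T

  ~((d | ~q)) = True
    d | ~q = False
      ~q = False
  ((q | ~d) & (~h | d)) <-> (d & (~n & n)) = True
    (q | ~d) & (~h | d) = False
      q | ~d = True
        ~d = True
      ~h | d = False
        ~h = False
    d & (~n & n) = False
      ~n & n = False
        ~n = False
Both conjuncts True, so the formula holds.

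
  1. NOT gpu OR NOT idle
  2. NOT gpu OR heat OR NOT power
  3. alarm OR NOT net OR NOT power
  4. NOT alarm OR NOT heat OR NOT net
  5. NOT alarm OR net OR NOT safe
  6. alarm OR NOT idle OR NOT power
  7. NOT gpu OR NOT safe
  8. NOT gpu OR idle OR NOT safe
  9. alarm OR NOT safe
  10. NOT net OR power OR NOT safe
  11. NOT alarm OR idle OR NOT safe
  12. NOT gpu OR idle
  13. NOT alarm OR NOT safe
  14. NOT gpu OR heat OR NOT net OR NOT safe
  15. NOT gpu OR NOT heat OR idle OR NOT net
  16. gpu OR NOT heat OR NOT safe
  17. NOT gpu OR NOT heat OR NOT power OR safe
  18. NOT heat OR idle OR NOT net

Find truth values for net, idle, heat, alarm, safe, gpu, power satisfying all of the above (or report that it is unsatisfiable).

Set net = True.
Set idle = True.
  then (NOT gpu OR NOT idle) forces gpu = False.
Set heat = True.
  then (NOT alarm OR NOT heat OR NOT net) forces alarm = False.
  then (alarm OR NOT idle OR NOT power) forces power = False.
  then (alarm OR NOT safe) forces safe = False.
All clauses satisfied.

net=T, idle=T, heat=T, alarm=F, safe=F, gpu=F, power=F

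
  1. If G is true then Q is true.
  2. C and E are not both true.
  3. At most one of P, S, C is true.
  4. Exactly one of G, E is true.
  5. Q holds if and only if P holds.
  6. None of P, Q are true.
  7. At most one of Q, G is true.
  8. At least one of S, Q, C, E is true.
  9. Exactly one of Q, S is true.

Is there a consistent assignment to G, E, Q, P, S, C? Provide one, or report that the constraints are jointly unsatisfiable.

G = False, E = True, Q = False, P = False, S = True, C = False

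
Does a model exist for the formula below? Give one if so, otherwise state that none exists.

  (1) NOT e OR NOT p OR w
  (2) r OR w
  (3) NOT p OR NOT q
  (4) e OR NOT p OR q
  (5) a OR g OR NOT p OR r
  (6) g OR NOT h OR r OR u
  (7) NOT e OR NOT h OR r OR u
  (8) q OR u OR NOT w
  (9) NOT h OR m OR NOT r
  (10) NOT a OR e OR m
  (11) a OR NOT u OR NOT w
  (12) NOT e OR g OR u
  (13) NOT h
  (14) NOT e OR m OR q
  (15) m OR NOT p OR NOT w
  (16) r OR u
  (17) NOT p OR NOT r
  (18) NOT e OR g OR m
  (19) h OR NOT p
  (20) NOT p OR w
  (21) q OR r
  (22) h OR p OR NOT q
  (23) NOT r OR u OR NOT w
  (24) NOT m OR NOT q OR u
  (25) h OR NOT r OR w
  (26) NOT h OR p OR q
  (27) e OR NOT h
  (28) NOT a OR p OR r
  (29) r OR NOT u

e = True; p = False; a = True; m = True; g = True; w = True; u = True; h = False; r = True; q = False

Unit clause (NOT h) forces h = False.
In (h OR NOT p) only NOT p is left, so p = False.
In (h OR p OR NOT q) only NOT q is left, so q = False.
In (q OR r) only r is left, so r = True.
In (h OR NOT r OR w) only w is left, so w = True.
In (q OR u OR NOT w) only u is left, so u = True.
In (a OR NOT u OR NOT w) only a is left, so a = True.
Set e = True.
  then (NOT e OR m OR q) forces m = True.
Set g = True.
All clauses satisfied.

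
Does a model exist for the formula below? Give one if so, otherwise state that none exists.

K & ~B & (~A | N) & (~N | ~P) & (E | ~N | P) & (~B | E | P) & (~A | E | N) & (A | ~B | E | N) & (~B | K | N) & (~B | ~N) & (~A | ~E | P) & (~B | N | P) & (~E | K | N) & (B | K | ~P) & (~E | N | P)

P=T; A=F; K=T; B=F; N=F; E=F

Unit clause (K) forces K = True.
Unit clause (~B) forces B = False.
Set P = True.
  then (~N | ~P) forces N = False.
  then (~A | N) forces A = False.
Set E = False.
All clauses satisfied.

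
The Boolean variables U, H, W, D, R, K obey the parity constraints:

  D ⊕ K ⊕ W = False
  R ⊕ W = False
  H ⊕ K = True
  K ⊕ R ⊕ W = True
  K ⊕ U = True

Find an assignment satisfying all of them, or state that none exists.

U: False; H: False; W: False; D: True; R: False; K: True

D ⊕ K ⊕ W = T ⊕ T ⊕ F = False ✓
R ⊕ W = F ⊕ F = False ✓
H ⊕ K = F ⊕ T = True ✓
K ⊕ R ⊕ W = T ⊕ F ⊕ F = True ✓
K ⊕ U = T ⊕ F = True ✓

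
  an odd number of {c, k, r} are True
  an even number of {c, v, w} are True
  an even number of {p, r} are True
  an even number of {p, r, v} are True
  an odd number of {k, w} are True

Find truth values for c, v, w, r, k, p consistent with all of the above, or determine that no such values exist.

c = True; v = False; w = True; r = False; k = False; p = False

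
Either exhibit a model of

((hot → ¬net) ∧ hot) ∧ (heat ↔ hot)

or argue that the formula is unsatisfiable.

hot: True; heat: True; net: False

  (hot → ¬net) ∧ hot = True
    hot → ¬net = True
      ¬net = True
  heat ↔ hot = True
Both conjuncts True, so the formula holds.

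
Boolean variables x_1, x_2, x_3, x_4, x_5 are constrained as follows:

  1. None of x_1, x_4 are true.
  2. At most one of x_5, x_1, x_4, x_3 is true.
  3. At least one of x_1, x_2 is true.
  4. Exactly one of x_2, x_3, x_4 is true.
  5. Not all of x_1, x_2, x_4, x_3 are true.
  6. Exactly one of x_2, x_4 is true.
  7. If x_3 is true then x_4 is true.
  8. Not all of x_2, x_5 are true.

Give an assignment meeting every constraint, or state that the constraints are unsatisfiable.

x_1 = False, x_2 = True, x_3 = False, x_4 = False, x_5 = False

  (1) {x_1, x_4}: 0 true — none ✓
  (2) {x_5, x_1, x_4, x_3}: 0 true — at most one ✓
  (3) {x_1, x_2}: 1 true — at least one ✓
  (4) {x_2, x_3, x_4}: 1 true — exactly one ✓
  (5) {x_1, x_2, x_4, x_3}: 1/4 true — not all ✓
  (6) {x_2, x_4}: 1 true — exactly one ✓
  (7) x_3=F ⇒ x_4: vacuous ✓
  (8) {x_2, x_5}: 1/2 true — not all ✓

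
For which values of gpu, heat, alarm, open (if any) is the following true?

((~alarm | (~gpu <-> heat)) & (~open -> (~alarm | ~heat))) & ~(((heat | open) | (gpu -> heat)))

gpu: True, heat: False, alarm: False, open: False

  (~alarm | (~gpu <-> heat)) & (~open -> (~alarm | ~heat)) = True
    ~alarm | (~gpu <-> heat) = True
      ~alarm = True
      ~gpu <-> heat = True
        ~gpu = False
    ~open -> (~alarm | ~heat) = True
      ~open = True
      ~alarm | ~heat = True
        ~alarm = True
        ~heat = True
  ~(((heat | open) | (gpu -> heat))) = True
    (heat | open) | (gpu -> heat) = False
      heat | open = False
      gpu -> heat = False
Both conjuncts True, so the formula holds.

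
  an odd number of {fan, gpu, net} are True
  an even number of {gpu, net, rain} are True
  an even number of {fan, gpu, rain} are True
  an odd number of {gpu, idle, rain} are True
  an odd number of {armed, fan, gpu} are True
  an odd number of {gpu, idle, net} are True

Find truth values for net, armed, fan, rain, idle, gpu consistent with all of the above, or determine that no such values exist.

Adding constraints 1, 3, 4, 6 mod 2: every variable appears an even number of times on the left, so the left side is 0.
But the right sides sum to 1 (mod 2). 0 ≠ 1 — the system is inconsistent.

Unsatisfiable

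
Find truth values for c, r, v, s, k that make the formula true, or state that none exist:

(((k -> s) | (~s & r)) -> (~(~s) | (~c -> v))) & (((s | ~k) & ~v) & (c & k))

c = True, r = True, v = False, s = True, k = True

  ((k -> s) | (~s & r)) -> (~(~s) | (~c -> v)) = True
    (k -> s) | (~s & r) = True
      k -> s = True
      ~s & r = False
        ~s = False
    ~(~s) | (~c -> v) = True
      ~(~s) = True
        ~s = False
      ~c -> v = True
        ~c = False
  ((s | ~k) & ~v) & (c & k) = True
    (s | ~k) & ~v = True
      s | ~k = True
        ~k = False
      ~v = True
    c & k = True
Both conjuncts True, so the formula holds.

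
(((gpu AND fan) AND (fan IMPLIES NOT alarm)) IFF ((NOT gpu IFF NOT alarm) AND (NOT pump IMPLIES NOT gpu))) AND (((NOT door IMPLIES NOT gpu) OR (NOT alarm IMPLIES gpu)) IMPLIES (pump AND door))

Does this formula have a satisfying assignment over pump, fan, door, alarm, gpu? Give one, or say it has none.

pump=T, fan=F, door=T, alarm=F, gpu=T

  ((gpu AND fan) AND (fan IMPLIES NOT alarm)) IFF ((NOT gpu IFF NOT alarm) AND (NOT pump IMPLIES NOT gpu)) = True
    (gpu AND fan) AND (fan IMPLIES NOT alarm) = False
      gpu AND fan = False
      fan IMPLIES NOT alarm = True
        NOT alarm = True
    (NOT gpu IFF NOT alarm) AND (NOT pump IMPLIES NOT gpu) = False
      NOT gpu IFF NOT alarm = False
        NOT gpu = False
        NOT alarm = True
      NOT pump IMPLIES NOT gpu = True
        NOT pump = False
        NOT gpu = False
  ((NOT door IMPLIES NOT gpu) OR (NOT alarm IMPLIES gpu)) IMPLIES (pump AND door) = True
    (NOT door IMPLIES NOT gpu) OR (NOT alarm IMPLIES gpu) = True
      NOT door IMPLIES NOT gpu = True
        NOT door = False
        NOT gpu = False
      NOT alarm IMPLIES gpu = True
        NOT alarm = True
    pump AND door = True
Both conjuncts True, so the formula holds.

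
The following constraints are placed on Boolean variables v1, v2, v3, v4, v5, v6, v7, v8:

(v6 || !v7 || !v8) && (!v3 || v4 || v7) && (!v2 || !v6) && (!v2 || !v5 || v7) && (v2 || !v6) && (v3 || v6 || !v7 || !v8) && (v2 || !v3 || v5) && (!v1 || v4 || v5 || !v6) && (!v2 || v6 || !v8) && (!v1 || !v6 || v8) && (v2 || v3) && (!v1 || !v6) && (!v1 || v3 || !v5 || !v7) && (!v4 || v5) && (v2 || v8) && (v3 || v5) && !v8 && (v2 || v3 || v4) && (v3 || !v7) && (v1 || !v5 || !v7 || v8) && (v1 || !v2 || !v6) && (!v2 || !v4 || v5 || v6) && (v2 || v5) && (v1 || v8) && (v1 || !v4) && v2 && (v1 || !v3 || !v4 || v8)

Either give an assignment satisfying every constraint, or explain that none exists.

Unit clause (!v8) forces v8 = False.
In (v1 || v8) only v1 is left, so v1 = True.
Unit clause (v2) forces v2 = True.
In (!v2 || !v6) only !v6 is left, so v6 = False.
Try v3 = False:
  (v3 || v5) forces v5 = True.
  (!v2 || !v5 || v7) forces v7 = True.
  clause (!v1 || v3 || !v5 || !v7) is falsified — backtrack.
So v3 = True.
Set v4 = False.
  then (!v3 || v4 || v7) forces v7 = True.
Set v5 = True.
All clauses satisfied.

v1 = True, v2 = True, v3 = True, v4 = False, v5 = True, v6 = False, v7 = True, v8 = False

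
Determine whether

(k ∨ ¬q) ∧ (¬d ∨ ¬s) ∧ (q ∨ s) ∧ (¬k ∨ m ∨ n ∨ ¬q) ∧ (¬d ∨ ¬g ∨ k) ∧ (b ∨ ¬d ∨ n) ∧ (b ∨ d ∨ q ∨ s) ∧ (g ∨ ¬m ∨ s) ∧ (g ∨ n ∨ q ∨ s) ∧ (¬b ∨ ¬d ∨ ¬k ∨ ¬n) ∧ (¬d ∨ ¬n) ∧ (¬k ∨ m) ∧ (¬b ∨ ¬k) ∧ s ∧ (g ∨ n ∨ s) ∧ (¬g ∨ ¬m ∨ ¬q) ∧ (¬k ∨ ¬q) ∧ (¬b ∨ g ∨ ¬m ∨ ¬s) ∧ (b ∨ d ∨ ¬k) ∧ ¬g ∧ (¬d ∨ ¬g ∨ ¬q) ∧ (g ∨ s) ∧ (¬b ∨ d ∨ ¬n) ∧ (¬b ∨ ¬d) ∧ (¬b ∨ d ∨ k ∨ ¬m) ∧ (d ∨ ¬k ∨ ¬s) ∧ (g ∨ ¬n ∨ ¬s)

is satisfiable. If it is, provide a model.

s = True, d = False, q = False, b = True, g = False, m = False, n = False, k = False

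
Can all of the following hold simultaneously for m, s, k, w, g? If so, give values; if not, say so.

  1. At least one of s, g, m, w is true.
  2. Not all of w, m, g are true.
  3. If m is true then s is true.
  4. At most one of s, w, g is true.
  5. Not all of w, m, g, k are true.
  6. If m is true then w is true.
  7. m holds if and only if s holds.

m = False, s = False, k = True, w = True, g = False

  (1) {s, g, m, w}: 1 true — at least one ✓
  (2) {w, m, g}: 1/3 true — not all ✓
  (3) m=F ⇒ s: vacuous ✓
  (4) {s, w, g}: 1 true — at most one ✓
  (5) {w, m, g, k}: 2/4 true — not all ✓
  (6) m=F ⇒ w: vacuous ✓
  (7) m=F, s=F — same ✓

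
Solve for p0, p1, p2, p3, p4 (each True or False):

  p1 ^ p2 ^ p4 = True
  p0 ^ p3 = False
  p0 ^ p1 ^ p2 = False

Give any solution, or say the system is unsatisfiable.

p0=T, p1=T, p2=F, p3=T, p4=F

p1 ^ p2 ^ p4 = T ^ F ^ F = True ✓
p0 ^ p3 = T ^ T = False ✓
p0 ^ p1 ^ p2 = T ^ T ^ F = False ✓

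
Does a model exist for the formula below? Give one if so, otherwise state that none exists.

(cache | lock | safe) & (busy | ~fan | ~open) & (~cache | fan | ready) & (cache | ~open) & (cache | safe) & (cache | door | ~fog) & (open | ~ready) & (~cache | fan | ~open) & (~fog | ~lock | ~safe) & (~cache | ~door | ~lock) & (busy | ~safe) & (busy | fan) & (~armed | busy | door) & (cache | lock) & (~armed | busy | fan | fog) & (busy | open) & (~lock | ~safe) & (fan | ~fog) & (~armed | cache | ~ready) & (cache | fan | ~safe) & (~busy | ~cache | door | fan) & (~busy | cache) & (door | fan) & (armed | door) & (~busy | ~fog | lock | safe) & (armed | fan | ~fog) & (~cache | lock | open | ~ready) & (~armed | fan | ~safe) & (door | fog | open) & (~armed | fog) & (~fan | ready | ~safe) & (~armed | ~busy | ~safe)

open: True, door: True, busy: True, lock: False, ready: True, fan: True, armed: False, cache: True, safe: False, fog: False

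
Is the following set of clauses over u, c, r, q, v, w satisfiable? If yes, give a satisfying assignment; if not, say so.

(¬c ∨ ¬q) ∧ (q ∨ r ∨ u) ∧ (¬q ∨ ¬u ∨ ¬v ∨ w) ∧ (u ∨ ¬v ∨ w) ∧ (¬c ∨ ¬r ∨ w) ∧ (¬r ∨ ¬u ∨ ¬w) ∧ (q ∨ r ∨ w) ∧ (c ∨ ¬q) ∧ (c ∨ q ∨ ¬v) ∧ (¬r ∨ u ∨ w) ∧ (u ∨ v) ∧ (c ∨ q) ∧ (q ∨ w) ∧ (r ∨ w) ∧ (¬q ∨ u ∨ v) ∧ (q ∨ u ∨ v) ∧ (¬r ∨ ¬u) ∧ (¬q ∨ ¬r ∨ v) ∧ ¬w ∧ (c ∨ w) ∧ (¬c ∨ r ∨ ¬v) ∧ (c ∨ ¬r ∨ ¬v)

Case w = True:
  Clause (¬w) is falsified — contradiction.
Case w = False:
  (q ∨ w) forces q = True.
  (¬c ∨ ¬q) forces c = False.
  Clause (c ∨ ¬q) is falsified — contradiction.
Both cases fail, so the formula is unsatisfiable.

UNSATISFIABLE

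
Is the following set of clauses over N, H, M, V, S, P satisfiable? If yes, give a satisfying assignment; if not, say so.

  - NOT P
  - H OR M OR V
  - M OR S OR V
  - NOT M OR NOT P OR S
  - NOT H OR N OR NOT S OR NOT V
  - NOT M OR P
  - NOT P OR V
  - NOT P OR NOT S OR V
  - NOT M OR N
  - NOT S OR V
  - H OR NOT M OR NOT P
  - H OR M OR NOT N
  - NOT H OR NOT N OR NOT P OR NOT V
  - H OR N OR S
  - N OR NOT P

N = False; H = False; M = False; V = True; S = True; P = False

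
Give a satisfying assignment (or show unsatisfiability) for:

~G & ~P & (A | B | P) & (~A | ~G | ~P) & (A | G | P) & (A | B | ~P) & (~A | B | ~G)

Unit clause (~G) forces G = False.
Unit clause (~P) forces P = False.
In (A | G | P) only A is left, so A = True.
Set B = False.
Check each clause:
  (~G): ~G holds.
  (~P): ~P holds.
  (A | B | P): A holds.
  (~A | ~G | ~P): ~G holds.
  (A | G | P): A holds.
  (A | B | ~P): A holds.
  (~A | B | ~G): ~G holds.
All clauses satisfied.

A = True, G = False, P = False, B = False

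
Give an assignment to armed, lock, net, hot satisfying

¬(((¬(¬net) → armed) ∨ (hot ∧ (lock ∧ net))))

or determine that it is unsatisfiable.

armed=F, lock=F, net=T, hot=T

  ¬(((¬(¬net) → armed) ∨ (hot ∧ (lock ∧ net)))) = True
    (¬(¬net) → armed) ∨ (hot ∧ (lock ∧ net)) = False
      ¬(¬net) → armed = False
        ¬(¬net) = True
          ¬net = False
      hot ∧ (lock ∧ net) = False
        lock ∧ net = False
The formula evaluates to True.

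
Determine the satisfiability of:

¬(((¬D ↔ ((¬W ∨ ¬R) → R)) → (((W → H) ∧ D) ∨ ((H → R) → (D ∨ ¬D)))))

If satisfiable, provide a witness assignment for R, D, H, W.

Case D = True: the formula becomes ¬((¬(((¬W ∨ ¬R) → R)) → True)) = False.
Case D = False: the formula becomes ¬((((¬W ∨ ¬R) → R) → True)) = False.
Both cases fail — unsatisfiable.

UNSATISFIABLE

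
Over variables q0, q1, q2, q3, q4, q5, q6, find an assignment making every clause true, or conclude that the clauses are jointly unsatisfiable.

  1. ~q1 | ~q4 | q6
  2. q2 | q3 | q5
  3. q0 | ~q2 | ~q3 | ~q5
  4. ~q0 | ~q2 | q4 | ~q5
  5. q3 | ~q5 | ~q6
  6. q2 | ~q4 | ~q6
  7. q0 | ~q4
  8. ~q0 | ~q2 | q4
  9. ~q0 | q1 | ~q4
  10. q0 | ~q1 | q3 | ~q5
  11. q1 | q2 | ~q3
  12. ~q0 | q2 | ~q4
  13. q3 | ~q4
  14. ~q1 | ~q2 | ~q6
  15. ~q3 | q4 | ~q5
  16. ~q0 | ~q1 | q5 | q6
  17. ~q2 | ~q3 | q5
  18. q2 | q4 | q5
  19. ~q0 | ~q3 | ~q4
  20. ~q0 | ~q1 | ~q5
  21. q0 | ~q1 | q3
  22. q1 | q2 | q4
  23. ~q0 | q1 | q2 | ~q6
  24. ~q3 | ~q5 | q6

q0: False, q1: False, q2: True, q3: False, q4: False, q5: False, q6: False

Set q0 = False.
  then (q0 | ~q4) forces q4 = False.
Try q1 = True:
  (q0 | ~q1 | q3) forces q3 = True.
  (~q3 | q4 | ~q5) forces q5 = False.
  (~q2 | ~q3 | q5) forces q2 = False.
  clause (q2 | q4 | q5) is falsified — backtrack.
So q1 = False.
  then (q1 | q2 | q4) forces q2 = True.
Set q3 = False.
Set q5 = False.
Set q6 = False.
All clauses satisfied.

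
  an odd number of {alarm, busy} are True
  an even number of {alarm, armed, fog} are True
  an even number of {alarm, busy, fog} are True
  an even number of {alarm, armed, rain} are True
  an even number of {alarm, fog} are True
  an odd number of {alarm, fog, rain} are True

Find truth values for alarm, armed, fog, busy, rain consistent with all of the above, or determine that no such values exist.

alarm=T; armed=F; fog=T; busy=F; rain=T

{alarm, busy}: 1 true → odd ✓
{alarm, armed, fog}: 2 true → even ✓
{alarm, busy, fog}: 2 true → even ✓
{alarm, armed, rain}: 2 true → even ✓
{alarm, fog}: 2 true → even ✓
{alarm, fog, rain}: 3 true → odd ✓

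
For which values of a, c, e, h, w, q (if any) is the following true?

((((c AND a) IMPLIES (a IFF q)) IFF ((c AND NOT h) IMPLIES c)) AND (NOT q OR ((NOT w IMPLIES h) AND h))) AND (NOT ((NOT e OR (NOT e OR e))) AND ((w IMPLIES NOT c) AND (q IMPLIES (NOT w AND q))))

The formula is unsatisfiable.

The conjunct NOT ((NOT e OR (NOT e OR e))) is unsatisfiable on its own:
  e=F: evaluates to False.
  e=T: evaluates to False.
So the whole conjunction is unsatisfiable.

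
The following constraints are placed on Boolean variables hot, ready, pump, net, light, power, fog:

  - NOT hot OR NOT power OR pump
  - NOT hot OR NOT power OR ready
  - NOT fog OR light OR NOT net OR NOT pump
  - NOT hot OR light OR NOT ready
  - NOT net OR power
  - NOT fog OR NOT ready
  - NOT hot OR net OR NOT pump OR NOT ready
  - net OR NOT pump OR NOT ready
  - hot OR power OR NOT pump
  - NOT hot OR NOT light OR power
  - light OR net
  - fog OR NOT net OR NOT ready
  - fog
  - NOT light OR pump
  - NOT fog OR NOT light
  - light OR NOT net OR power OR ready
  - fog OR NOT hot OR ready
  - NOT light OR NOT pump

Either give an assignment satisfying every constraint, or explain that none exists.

hot = False; ready = False; pump = False; net = True; light = False; power = True; fog = True

Unit clause (fog) forces fog = True.
In (NOT fog OR NOT light) only NOT light is left, so light = False.
In (NOT fog OR NOT ready) only NOT ready is left, so ready = False.
In (light OR net) only net is left, so net = True.
In (light OR NOT net OR power OR ready) only power is left, so power = True.
In (NOT hot OR NOT power OR ready) only NOT hot is left, so hot = False.
In (NOT fog OR light OR NOT net OR NOT pump) only NOT pump is left, so pump = False.
All clauses satisfied.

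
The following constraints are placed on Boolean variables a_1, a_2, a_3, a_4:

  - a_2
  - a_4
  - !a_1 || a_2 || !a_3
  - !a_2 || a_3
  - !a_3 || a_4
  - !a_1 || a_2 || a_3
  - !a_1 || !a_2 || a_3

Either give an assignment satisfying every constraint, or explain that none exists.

a_1: False, a_2: True, a_3: True, a_4: True

Unit clause (a_2) forces a_2 = True.
Unit clause (a_4) forces a_4 = True.
In (!a_2 || a_3) only a_3 is left, so a_3 = True.
Set a_1 = False.
All clauses satisfied.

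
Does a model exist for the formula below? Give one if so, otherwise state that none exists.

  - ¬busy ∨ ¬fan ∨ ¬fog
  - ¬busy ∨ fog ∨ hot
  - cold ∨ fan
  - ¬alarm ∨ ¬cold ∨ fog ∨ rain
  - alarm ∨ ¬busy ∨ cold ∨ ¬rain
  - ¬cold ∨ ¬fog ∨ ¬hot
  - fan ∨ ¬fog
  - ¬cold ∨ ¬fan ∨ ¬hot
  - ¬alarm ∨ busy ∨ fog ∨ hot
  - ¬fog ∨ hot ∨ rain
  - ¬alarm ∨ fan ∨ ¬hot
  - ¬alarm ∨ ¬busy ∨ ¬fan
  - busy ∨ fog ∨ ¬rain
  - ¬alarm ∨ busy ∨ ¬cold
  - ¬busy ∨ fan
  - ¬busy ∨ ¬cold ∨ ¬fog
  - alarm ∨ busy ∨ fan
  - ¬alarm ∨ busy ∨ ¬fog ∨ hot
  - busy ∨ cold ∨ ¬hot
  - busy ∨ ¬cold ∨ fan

fog = False; fan = True; busy = True; rain = False; alarm = False; hot = True; cold = False

Set fog = False.
Try fan = False:
  (cold ∨ fan) forces cold = True.
  (¬busy ∨ fan) forces busy = False.
  clause (busy ∨ ¬cold ∨ fan) is falsified — backtrack.
So fan = True.
Set busy = True.
  then (¬busy ∨ fog ∨ hot) forces hot = True.
  then (¬cold ∨ ¬fan ∨ ¬hot) forces cold = False.
  then (¬alarm ∨ ¬busy ∨ ¬fan) forces alarm = False.
  then (alarm ∨ ¬busy ∨ cold ∨ ¬rain) forces rain = False.
All clauses satisfied.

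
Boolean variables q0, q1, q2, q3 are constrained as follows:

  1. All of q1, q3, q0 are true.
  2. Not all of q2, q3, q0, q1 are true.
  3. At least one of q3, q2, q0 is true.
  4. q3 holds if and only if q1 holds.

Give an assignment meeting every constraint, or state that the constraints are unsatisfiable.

q0: True; q1: True; q2: False; q3: True

  (1) {q1, q3, q0}: all 3 true ✓
  (2) {q2, q3, q0, q1}: 3/4 true — not all ✓
  (3) {q3, q2, q0}: 2 true — at least one ✓
  (4) q3=T, q1=T — same ✓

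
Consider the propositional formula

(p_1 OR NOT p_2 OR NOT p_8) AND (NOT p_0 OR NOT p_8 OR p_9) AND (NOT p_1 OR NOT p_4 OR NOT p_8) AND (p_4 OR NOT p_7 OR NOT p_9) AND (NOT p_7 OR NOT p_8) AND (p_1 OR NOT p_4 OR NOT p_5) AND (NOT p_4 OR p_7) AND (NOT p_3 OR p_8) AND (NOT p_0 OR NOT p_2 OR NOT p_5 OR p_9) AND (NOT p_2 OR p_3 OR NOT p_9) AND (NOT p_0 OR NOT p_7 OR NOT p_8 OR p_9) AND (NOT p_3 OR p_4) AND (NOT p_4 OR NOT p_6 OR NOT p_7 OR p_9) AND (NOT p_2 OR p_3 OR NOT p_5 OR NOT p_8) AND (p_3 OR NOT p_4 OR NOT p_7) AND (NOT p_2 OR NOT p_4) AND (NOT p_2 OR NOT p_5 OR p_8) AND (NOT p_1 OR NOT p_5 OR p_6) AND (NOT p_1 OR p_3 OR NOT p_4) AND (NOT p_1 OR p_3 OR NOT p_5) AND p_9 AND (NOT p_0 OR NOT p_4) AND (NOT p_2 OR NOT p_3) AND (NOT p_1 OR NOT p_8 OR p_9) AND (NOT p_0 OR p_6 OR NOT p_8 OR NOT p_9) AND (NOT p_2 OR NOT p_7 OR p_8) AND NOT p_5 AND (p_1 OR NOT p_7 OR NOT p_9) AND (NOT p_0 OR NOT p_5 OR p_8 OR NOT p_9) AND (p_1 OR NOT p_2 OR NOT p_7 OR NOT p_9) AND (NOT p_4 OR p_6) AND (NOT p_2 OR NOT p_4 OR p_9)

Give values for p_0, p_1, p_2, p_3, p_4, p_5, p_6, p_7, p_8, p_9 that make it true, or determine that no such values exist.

p_0 = False, p_1 = False, p_2 = False, p_3 = False, p_4 = False, p_5 = False, p_6 = True, p_7 = False, p_8 = False, p_9 = True

Unit clause (p_9) forces p_9 = True.
Unit clause (NOT p_5) forces p_5 = False.
Set p_0 = False.
Set p_1 = False.
  then (p_1 OR NOT p_7 OR NOT p_9) forces p_7 = False.
  then (NOT p_4 OR p_7) forces p_4 = False.
  then (NOT p_3 OR p_4) forces p_3 = False.
  then (NOT p_2 OR p_3 OR NOT p_9) forces p_2 = False.
Set p_6 = True.
Set p_8 = False.
All clauses satisfied.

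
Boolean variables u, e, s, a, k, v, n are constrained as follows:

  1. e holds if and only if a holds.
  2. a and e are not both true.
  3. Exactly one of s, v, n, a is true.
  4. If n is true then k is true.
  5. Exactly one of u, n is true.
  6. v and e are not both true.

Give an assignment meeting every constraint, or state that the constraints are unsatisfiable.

u = True, e = False, s = True, a = False, k = True, v = False, n = False

  (1) e=F, a=F — same ✓
  (2) a=F, e=F — not both ✓
  (3) {s, v, n, a}: 1 true — exactly one ✓
  (4) n=F ⇒ k: vacuous ✓
  (5) {u, n}: 1 true — exactly one ✓
  (6) v=F, e=F — not both ✓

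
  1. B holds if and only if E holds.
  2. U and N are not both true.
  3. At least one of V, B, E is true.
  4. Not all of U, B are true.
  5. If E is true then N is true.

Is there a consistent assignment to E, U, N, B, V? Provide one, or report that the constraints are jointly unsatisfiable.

E=F, U=F, N=T, B=F, V=T

  (1) B=F, E=F — same ✓
  (2) U=F, N=T — not both ✓
  (3) {V, B, E}: 1 true — at least one ✓
  (4) {U, B}: 0/2 true — not all ✓
  (5) E=F ⇒ N: vacuous ✓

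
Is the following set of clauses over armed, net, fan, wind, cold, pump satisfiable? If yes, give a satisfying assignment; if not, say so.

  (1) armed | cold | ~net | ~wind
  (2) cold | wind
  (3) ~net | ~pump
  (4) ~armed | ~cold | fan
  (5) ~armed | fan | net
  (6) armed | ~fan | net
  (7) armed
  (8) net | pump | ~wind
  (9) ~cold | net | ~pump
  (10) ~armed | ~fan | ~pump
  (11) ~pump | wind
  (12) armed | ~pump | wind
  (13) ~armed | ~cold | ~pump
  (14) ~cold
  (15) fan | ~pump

Unit clause (armed) forces armed = True.
Unit clause (~cold) forces cold = False.
In (cold | wind) only wind is left, so wind = True.
Try net = False:
  (~armed | fan | net) forces fan = True.
  (net | pump | ~wind) forces pump = True.
  clause (~armed | ~fan | ~pump) is falsified — backtrack.
So net = True.
  then (~net | ~pump) forces pump = False.
Set fan = True.
All clauses satisfied.

armed=T, net=T, fan=T, wind=T, cold=F, pump=F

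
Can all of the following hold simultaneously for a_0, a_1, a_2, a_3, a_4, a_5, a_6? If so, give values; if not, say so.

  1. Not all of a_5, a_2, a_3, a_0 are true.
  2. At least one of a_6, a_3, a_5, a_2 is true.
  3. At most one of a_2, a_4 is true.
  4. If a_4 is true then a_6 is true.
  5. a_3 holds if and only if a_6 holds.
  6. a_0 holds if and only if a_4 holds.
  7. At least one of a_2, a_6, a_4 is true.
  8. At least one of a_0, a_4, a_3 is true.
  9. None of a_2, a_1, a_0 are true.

a_0 = False, a_1 = False, a_2 = False, a_3 = True, a_4 = False, a_5 = True, a_6 = True

  (1) {a_5, a_2, a_3, a_0}: 2/4 true — not all ✓
  (2) {a_6, a_3, a_5, a_2}: 3 true — at least one ✓
  (3) {a_2, a_4}: 0 true — at most one ✓
  (4) a_4=F ⇒ a_6: vacuous ✓
  (5) a_3=T, a_6=T — same ✓
  (6) a_0=F, a_4=F — same ✓
  (7) {a_2, a_6, a_4}: 1 true — at least one ✓
  (8) {a_0, a_4, a_3}: 1 true — at least one ✓
  (9) {a_2, a_1, a_0}: 0 true — none ✓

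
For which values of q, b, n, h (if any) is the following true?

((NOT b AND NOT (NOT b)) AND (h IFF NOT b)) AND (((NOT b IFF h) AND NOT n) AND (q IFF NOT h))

Case b = True: the conjunct NOT b is False.
Case b = False: the conjunct NOT (NOT b) becomes NOT (NOT False) = False.
Both cases fail — unsatisfiable.

Unsatisfiable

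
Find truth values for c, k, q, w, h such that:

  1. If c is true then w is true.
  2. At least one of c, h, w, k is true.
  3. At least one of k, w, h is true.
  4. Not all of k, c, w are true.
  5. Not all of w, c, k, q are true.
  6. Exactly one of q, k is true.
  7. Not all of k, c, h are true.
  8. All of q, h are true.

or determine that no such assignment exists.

c = False, k = False, q = True, w = False, h = True

  (1) c=F ⇒ w: vacuous ✓
  (2) {c, h, w, k}: 1 true — at least one ✓
  (3) {k, w, h}: 1 true — at least one ✓
  (4) {k, c, w}: 0/3 true — not all ✓
  (5) {w, c, k, q}: 1/4 true — not all ✓
  (6) {q, k}: 1 true — exactly one ✓
  (7) {k, c, h}: 1/3 true — not all ✓
  (8) {q, h}: all 2 true ✓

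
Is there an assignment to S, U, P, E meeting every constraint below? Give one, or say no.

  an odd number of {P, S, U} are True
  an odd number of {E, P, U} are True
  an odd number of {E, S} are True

The formula is unsatisfiable.

Adding constraints 1, 2, 3 mod 2: every variable appears an even number of times on the left, so the left side is 0.
But the right sides sum to 1 (mod 2). 0 ≠ 1 — the system is inconsistent.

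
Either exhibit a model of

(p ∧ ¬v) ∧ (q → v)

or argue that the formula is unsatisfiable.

v = False, q = False, p = True

  p ∧ ¬v = True
    ¬v = True
  q → v = True
Both conjuncts True, so the formula holds.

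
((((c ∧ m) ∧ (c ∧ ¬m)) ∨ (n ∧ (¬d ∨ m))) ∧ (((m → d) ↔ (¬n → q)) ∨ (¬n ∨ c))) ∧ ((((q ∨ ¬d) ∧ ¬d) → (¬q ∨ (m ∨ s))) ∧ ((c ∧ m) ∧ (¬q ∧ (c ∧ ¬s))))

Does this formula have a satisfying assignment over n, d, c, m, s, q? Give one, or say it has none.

n = True, d = True, c = True, m = True, s = False, q = False

  (((c ∧ m) ∧ (c ∧ ¬m)) ∨ (n ∧ (¬d ∨ m))) ∧ (((m → d) ↔ (¬n → q)) ∨ (¬n ∨ c)) = True
    ((c ∧ m) ∧ (c ∧ ¬m)) ∨ (n ∧ (¬d ∨ m)) = True
      (c ∧ m) ∧ (c ∧ ¬m) = False
        c ∧ m = True
        c ∧ ¬m = False
          ¬m = False
      n ∧ (¬d ∨ m) = True
        ¬d ∨ m = True
          ¬d = False
    ((m → d) ↔ (¬n → q)) ∨ (¬n ∨ c) = True
      (m → d) ↔ (¬n → q) = True
        m → d = True
        ¬n → q = True
          ¬n = False
      ¬n ∨ c = True
        ¬n = False
  (((q ∨ ¬d) ∧ ¬d) → (¬q ∨ (m ∨ s))) ∧ ((c ∧ m) ∧ (¬q ∧ (c ∧ ¬s))) = True
    ((q ∨ ¬d) ∧ ¬d) → (¬q ∨ (m ∨ s)) = True
      (q ∨ ¬d) ∧ ¬d = False
        q ∨ ¬d = False
          ¬d = False
        ¬d = False
      ¬q ∨ (m ∨ s) = True
        ¬q = True
        m ∨ s = True
    (c ∧ m) ∧ (¬q ∧ (c ∧ ¬s)) = True
      c ∧ m = True
      ¬q ∧ (c ∧ ¬s) = True
        ¬q = True
        c ∧ ¬s = True
          ¬s = True
Both conjuncts True, so the formula holds.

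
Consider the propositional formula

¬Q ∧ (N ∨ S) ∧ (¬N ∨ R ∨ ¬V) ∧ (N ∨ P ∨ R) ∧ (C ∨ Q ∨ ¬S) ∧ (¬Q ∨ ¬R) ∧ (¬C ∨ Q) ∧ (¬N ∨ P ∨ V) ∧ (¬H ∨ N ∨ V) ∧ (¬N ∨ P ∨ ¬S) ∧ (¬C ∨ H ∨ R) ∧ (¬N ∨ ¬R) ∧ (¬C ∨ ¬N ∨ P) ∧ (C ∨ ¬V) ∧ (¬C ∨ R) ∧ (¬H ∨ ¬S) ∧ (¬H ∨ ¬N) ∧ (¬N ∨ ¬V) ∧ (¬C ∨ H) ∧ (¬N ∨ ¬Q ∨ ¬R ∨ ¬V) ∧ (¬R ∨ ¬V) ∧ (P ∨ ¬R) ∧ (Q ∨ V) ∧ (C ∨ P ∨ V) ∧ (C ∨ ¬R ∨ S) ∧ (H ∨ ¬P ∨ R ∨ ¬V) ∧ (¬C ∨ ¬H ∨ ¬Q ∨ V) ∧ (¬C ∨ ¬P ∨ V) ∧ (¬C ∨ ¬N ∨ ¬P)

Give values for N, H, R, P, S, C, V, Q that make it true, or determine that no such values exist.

Case V = True:
  (¬Q) forces Q = False.
  (¬C ∨ Q) forces C = False.
  Clause (C ∨ ¬V) is falsified — contradiction.
Case V = False:
  (¬Q) forces Q = False.
  Clause (Q ∨ V) is falsified — contradiction.
Both cases fail, so the formula is unsatisfiable.

No satisfying assignment exists.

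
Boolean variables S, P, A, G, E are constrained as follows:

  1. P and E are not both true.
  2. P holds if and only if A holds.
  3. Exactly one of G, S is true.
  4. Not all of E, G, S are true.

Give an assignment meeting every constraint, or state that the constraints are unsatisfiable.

S = True, P = False, A = False, G = False, E = False

  (1) P=F, E=F — not both ✓
  (2) P=F, A=F — same ✓
  (3) {G, S}: 1 true — exactly one ✓
  (4) {E, G, S}: 1/3 true — not all ✓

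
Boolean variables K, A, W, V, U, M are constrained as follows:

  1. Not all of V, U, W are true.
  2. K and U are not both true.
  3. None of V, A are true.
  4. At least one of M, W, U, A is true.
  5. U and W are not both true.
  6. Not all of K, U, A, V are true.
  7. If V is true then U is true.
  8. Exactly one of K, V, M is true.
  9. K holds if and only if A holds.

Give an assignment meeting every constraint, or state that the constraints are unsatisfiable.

K = False, A = False, W = False, V = False, U = False, M = True

  (1) {V, U, W}: 0/3 true — not all ✓
  (2) K=F, U=F — not both ✓
  (3) {V, A}: 0 true — none ✓
  (4) {M, W, U, A}: 1 true — at least one ✓
  (5) U=F, W=F — not both ✓
  (6) {K, U, A, V}: 0/4 true — not all ✓
  (7) V=F ⇒ U: vacuous ✓
  (8) {K, V, M}: 1 true — exactly one ✓
  (9) K=F, A=F — same ✓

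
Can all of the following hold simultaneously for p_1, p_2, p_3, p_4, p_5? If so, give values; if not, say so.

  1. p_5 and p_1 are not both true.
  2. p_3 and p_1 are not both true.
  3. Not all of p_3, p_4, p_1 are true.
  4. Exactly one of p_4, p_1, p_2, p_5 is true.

p_1=F; p_2=T; p_3=T; p_4=F; p_5=F

  (1) p_5=F, p_1=F — not both ✓
  (2) p_3=T, p_1=F — not both ✓
  (3) {p_3, p_4, p_1}: 1/3 true — not all ✓
  (4) {p_4, p_1, p_2, p_5}: 1 true — exactly one ✓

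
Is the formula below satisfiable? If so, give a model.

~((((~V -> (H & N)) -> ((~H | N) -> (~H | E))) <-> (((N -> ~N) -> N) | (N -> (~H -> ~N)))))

N: True, E: False, H: True, V: True

  ~((((~V -> (H & N)) -> ((~H | N) -> (~H | E))) <-> (((N -> ~N) -> N) | (N -> (~H -> ~N))))) = True
    ((~V -> (H & N)) -> ((~H | N) -> (~H | E))) <-> (((N -> ~N) -> N) | (N -> (~H -> ~N))) = False
      (~V -> (H & N)) -> ((~H | N) -> (~H | E)) = False
        ~V -> (H & N) = True
          ~V = False
          H & N = True
        (~H | N) -> (~H | E) = False
          ~H | N = True
            ~H = False
          ~H | E = False
            ~H = False
      ((N -> ~N) -> N) | (N -> (~H -> ~N)) = True
        (N -> ~N) -> N = True
          N -> ~N = False
            ~N = False
        N -> (~H -> ~N) = True
          ~H -> ~N = True
            ~H = False
            ~N = False
The formula evaluates to True.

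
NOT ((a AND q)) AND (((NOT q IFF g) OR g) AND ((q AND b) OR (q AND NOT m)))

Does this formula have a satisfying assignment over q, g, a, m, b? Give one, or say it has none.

q = True; g = False; a = False; m = True; b = True

  NOT ((a AND q)) = True
    a AND q = False
  ((NOT q IFF g) OR g) AND ((q AND b) OR (q AND NOT m)) = True
    (NOT q IFF g) OR g = True
      NOT q IFF g = True
        NOT q = False
    (q AND b) OR (q AND NOT m) = True
      q AND b = True
      q AND NOT m = False
        NOT m = False
Both conjuncts True, so the formula holds.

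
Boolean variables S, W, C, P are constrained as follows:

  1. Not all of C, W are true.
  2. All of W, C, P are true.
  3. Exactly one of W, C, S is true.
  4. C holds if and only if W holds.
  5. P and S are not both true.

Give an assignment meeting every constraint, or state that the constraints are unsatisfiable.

Unsatisfiable — no assignment works.

Case W = True:
  (1) with W=T forces C = False.
  Constraint (2) is violated (C=F) — contradiction.
Case W = False:
  Constraint (2) is violated (W=F) — contradiction.
Both cases fail — unsatisfiable.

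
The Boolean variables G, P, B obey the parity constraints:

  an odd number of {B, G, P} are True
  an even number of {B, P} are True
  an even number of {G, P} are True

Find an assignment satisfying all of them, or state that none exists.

G=T, P=T, B=T

{B, G, P}: 3 true → odd ✓
{B, P}: 2 true → even ✓
{G, P}: 2 true → even ✓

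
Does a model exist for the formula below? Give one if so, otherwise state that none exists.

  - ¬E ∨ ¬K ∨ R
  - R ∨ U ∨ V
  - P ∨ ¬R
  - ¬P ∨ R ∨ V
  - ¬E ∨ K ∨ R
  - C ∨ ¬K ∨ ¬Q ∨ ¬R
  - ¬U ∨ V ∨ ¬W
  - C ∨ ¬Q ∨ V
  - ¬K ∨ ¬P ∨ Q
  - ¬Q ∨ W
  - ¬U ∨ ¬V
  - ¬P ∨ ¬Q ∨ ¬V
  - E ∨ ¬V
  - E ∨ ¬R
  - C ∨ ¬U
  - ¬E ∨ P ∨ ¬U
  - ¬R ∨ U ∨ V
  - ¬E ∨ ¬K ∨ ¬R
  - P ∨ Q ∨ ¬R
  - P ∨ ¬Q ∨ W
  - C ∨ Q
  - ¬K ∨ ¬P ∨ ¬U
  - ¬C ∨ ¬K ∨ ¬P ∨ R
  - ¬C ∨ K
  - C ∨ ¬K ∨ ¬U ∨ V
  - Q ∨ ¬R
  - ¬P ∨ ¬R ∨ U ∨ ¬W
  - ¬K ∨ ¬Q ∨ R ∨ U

C=T, U=T, R=F, Q=F, K=T, E=F, P=F, V=F, W=F

Set C = True.
  then (¬C ∨ K) forces K = True.
Set U = True.
  then (¬U ∨ ¬V) forces V = False.
  then (¬K ∨ ¬P ∨ ¬U) forces P = False.
  then (P ∨ ¬R) forces R = False.
  then (¬U ∨ V ∨ ¬W) forces W = False.
  then (¬Q ∨ W) forces Q = False.
  then (¬E ∨ P ∨ ¬U) forces E = False.
All clauses satisfied.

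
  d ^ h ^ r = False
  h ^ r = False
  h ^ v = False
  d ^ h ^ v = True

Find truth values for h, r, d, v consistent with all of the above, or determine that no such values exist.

The formula is unsatisfiable.

Adding constraints 1, 2, 3, 4 mod 2: every variable appears an even number of times on the left, so the left side is 0.
But the right sides sum to 1 (mod 2). 0 ≠ 1 — the system is inconsistent.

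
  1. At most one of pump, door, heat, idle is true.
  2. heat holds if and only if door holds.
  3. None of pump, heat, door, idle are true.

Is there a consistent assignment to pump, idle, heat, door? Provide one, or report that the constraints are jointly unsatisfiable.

pump: False, idle: False, heat: False, door: False

  (1) {pump, door, heat, idle}: 0 true — at most one ✓
  (2) heat=F, door=F — same ✓
  (3) {pump, heat, door, idle}: 0 true — none ✓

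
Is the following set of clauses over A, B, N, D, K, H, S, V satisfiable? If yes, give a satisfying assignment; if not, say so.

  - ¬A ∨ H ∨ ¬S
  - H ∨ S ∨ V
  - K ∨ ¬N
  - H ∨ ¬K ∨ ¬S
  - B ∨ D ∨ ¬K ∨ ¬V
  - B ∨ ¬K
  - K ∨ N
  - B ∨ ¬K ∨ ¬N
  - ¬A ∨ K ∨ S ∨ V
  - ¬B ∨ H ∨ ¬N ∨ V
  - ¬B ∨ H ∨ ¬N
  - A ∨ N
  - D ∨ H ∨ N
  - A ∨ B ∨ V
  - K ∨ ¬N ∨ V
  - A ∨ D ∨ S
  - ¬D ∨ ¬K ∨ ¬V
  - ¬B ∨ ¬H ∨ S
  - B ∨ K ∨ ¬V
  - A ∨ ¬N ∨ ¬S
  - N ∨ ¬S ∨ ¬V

A = True, B = True, N = False, D = False, K = True, H = True, S = True, V = False

Set A = True.
Set B = True.
Set N = False.
  then (K ∨ N) forces K = True.
Set D = False.
  then (D ∨ H ∨ N) forces H = True.
  then (¬B ∨ ¬H ∨ S) forces S = True.
  then (N ∨ ¬S ∨ ¬V) forces V = False.
All clauses satisfied.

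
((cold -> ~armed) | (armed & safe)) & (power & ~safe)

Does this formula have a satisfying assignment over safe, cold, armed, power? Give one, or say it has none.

safe=F, cold=T, armed=F, power=T

  (cold -> ~armed) | (armed & safe) = True
    cold -> ~armed = True
      ~armed = True
    armed & safe = False
  power & ~safe = True
    ~safe = True
Both conjuncts True, so the formula holds.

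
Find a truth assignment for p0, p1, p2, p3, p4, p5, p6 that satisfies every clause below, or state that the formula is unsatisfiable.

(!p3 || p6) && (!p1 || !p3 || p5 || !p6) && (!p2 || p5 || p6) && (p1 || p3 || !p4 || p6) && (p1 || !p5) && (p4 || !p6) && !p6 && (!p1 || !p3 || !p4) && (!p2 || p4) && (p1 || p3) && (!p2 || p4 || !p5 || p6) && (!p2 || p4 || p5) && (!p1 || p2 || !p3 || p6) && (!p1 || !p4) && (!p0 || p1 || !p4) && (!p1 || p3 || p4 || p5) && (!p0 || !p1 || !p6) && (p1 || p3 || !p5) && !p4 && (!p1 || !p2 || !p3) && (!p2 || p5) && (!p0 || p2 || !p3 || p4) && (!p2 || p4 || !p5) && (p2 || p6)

Unsatisfiable

Case p4 = True:
  Clause (!p4) is falsified — contradiction.
Case p4 = False:
  (p4 || !p6) forces p6 = False.
  (!p3 || p6) forces p3 = False.
  (!p2 || p4) forces p2 = False.
  Clause (p2 || p6) is falsified — contradiction.
Both cases fail, so the formula is unsatisfiable.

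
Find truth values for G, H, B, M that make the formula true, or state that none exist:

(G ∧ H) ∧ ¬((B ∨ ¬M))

G=T; H=T; B=F; M=T

  G ∧ H = True
  ¬((B ∨ ¬M)) = True
    B ∨ ¬M = False
      ¬M = False
Both conjuncts True, so the formula holds.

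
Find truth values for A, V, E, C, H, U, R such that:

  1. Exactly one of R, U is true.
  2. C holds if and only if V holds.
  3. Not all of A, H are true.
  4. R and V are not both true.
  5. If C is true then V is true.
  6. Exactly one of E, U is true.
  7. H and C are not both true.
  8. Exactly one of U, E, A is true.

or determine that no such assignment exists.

A = False; V = False; E = True; C = False; H = True; U = False; R = True

  (1) {R, U}: 1 true — exactly one ✓
  (2) C=F, V=F — same ✓
  (3) {A, H}: 1/2 true — not all ✓
  (4) R=T, V=F — not both ✓
  (5) C=F ⇒ V: vacuous ✓
  (6) {E, U}: 1 true — exactly one ✓
  (7) H=T, C=F — not both ✓
  (8) {U, E, A}: 1 true — exactly one ✓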